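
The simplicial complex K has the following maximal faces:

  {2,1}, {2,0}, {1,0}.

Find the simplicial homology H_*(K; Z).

H_0 ≅ Z,  H_1 ≅ Z.

Fix the vertex order 0 < 1 < 2 and write every simplex with vertices in increasing order. Then dim K = 1 and the simplices of K are:

  0-simplices (3): [0], [1], [2]
  1-simplices (3): [0,1], [0,2], [1,2]

Hence C_0 ≅ Z^3, C_1 ≅ Z^3.

The boundary map ∂_1: C_1 → C_0 maps an edge to its endpoints' difference, ∂[p,q] = q − p.
As a 3×3 matrix over Z this has rank 2, with invariant factors (1,1).

Reading off H_k = ker ∂_k / im ∂_{k+1}:

  H_0: rank C_0 − rank ∂_1 = 3 − 2 = 1, and the invariant factors of ∂_1 are all 1, so H_0 ≅ Z.
  H_1: rank ker ∂_1 − rank ∂_2 = (3 − 2) − 0 = 1, and there is no ∂_2, so H_1 ≅ Z.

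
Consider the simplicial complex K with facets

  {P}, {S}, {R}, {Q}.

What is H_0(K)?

H_0 = Z^4.

Order the vertices as P < Q < R < S. Listing each simplex with vertices in this order, K has dimension 0 with simplices:

  0-simplices (4): P, Q, R, S

so the chain groups are C_0 ≅ Z^4.

From H_k ≅ ker(∂_k) / im(∂_{k+1}) we obtain:

  H_0: rank C_0 − rank ∂_1 = 4 − 0 = 4, and there is no ∂_1, so H_0 ≅ Z^4.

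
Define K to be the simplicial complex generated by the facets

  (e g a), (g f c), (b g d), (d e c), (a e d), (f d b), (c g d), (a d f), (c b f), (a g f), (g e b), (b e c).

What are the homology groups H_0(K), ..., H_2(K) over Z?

We work with the vertex ordering a < b < c < d < e < f < g. The simplices of K, each written with vertices in increasing order, are:

  0-simplices (7): a, b, c, d, e, f, g
  1-simplices (18): ad, ae, af, ag, bc, bd, be, bf, bg, cd, ce, cf, cg, de, df, dg, eg, fg
  2-simplices (12): ade, adf, aeg, afg, bce, bcf, bdf, bdg, beg, cde, cdg, cfg

so the chain groups are C_0 ≅ Z^7, C_1 ≅ Z^18, C_2 ≅ Z^12.

The boundary map ∂_1: C_1 → C_0 is given by ∂[p,q] = [q] − [p].
As a 7×18 matrix over Z this has rank 6, with invariant factors (1,1,1,1,1,1).

The boundary map ∂_2: C_2 → C_1 maps a triangle to the signed sum of its edges. For instance
  ∂cfg = fg − cg + cf,
  ∂ade = de − ae + ad.
The 18×12 boundary matrix has rank 12 and Smith normal form diag(1,1,1,1,1,1,1,1,1,1,1,2).

From H_k ≅ ker(∂_k) / im(∂_{k+1}) we obtain:

  H_0: rank C_0 − rank ∂_1 = 7 − 6 = 1, and the invariant factors of ∂_1 are all 1, so H_0 ≅ Z.
  H_1: rank ker ∂_1 − rank ∂_2 = (18 − 6) − 12 = 0, and ∂_2 has invariant factor 2 > 1, so H_1 ≅ Z_2.
  H_2: rank ker ∂_2 − rank ∂_3 = (12 − 12) − 0 = 0, and there is no ∂_3, so H_2 ≅ 0.

As a check, the Euler characteristic is 7 − 18 + 12 = 1, which agrees with 1 − 0 + 0 = 1.

H_0 = Z,  H_1 = Z_2,  H_2 = 0.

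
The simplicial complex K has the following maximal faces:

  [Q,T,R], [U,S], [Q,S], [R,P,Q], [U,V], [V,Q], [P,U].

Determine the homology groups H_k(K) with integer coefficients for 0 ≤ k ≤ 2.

We work with the vertex ordering P < Q < R < S < T < U < V. The simplices of K, each written with vertices in increasing order, are:

  0-simplices (7): P, Q, R, S, T, U, V
  1-simplices (10): PQ, PR, PU, QR, QS, QT, QV, RT, SU, UV
  2-simplices (2): PQR, QRT

giving chain groups C_0 ≅ Z^7, C_1 ≅ Z^10, C_2 ≅ Z^2.

The boundary map ∂_1: C_1 → C_0 sends each edge [p,q] (with p < q) to q − p. For instance
  ∂QT = T − Q.
This gives a 7×10 integer matrix of rank 6; reducing to Smith normal form yields diagonal entries (1,1,1,1,1,1).

Boundary ∂_2: C_2 → C_1 acts by ∂[p,q,r] = [q,r] − [p,r] + [p,q]. For instance
  ∂PQR = QR − PR + PQ,
  ∂QRT = RT − QT + QR.
The 10×2 boundary matrix has rank 2 and Smith normal form diag(1,1).

Reading off H_k = ker ∂_k / im ∂_{k+1}:

  H_0: rank C_0 − rank ∂_1 = 7 − 6 = 1, and the invariant factors of ∂_1 are all 1, so H_0 ≅ Z.
  H_1: rank ker ∂_1 − rank ∂_2 = (10 − 6) − 2 = 2, and the invariant factors of ∂_2 are all 1, so H_1 ≅ Z^2.
  H_2: rank ker ∂_2 − rank ∂_3 = (2 − 2) − 0 = 0, and there is no ∂_3, so H_2 ≅ 0.

H_0 ≅ Z,  H_1 ≅ Z^2,  H_2 = 0.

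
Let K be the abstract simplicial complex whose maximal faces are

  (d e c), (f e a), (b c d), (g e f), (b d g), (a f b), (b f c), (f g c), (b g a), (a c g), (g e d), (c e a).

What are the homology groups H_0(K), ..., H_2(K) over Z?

K has 7 vertices, 18 edges, 12 triangles.
rank ∂_0 = 0, rank ∂_1 = 6 ⇒ b_0 = 7 − 0 − 6 = 1; all invariant factors of ∂_1 are 1 so no torsion. So H_0 = Z.
rank ∂_1 = 6, rank ∂_2 = 12 ⇒ b_1 = 18 − 6 − 12 = 0; ∂_2 has invariant factor(s) [2] giving torsion. So H_1 = Z/2.
rank ∂_2 = 12, rank ∂_3 = 0 ⇒ b_2 = 12 − 12 − 0 = 0. So H_2 = 0.

H_0 = Z,  H_1 = Z/2,  H_2 = 0.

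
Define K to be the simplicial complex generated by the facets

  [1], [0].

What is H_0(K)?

H_0 = Z^2.

K has 2 vertices.
rank ∂_0 = 0, rank ∂_1 = 0 ⇒ b_0 = 2 − 0 − 0 = 2. So H_0 = Z^2.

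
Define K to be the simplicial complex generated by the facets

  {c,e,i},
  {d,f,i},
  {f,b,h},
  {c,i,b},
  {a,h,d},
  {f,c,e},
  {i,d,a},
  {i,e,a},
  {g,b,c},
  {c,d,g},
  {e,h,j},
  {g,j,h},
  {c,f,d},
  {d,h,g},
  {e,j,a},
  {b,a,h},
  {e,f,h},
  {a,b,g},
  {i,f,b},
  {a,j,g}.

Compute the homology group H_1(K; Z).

H_1 ≅ Z × Z/2.

K has 10 vertices, 30 edges, 20 triangles.
rank ∂_1 = 9, rank ∂_2 = 20 ⇒ b_1 = 30 − 9 − 20 = 1; ∂_2 has invariant factor(s) [2] giving torsion. So H_1 = Z × Z/2.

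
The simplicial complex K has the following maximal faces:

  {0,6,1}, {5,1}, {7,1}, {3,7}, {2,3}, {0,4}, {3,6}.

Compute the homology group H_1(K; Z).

H_1 ≅ Z.

Order the vertices as 0 < 1 < 2 < 3 < 4 < 5 < 6 < 7. Listing each simplex with vertices in this order, K has dimension 2 with simplices:

  0-simplices (8): [0], [1], [2], [3], [4], [5], [6], [7]
  1-simplices (9): [0,1], [0,4], [0,6], [1,5], [1,6], [1,7], [2,3], [3,6], [3,7]
  2-simplices (1): [0,1,6]

so the chain groups are C_0 ≅ Z^8, C_1 ≅ Z^9, C_2 ≅ Z^1.

Boundary ∂_1: C_1 → C_0 is given by ∂[p,q] = [q] − [p]. For instance
  ∂[0,6] = [6] − [0].
The 8×9 boundary matrix has rank 7 and Smith normal form diag(1,1,1,1,1,1,1).

∂_2: C_2 → C_1 sends each 2-simplex [p,q,r] to [q,r] − [p,r] + [p,q]. For instance
  ∂[0,1,6] = [1,6] − [0,6] + [0,1].
As a 9×1 matrix over Z this has rank 1, with invariant factors (1).

Computing H_k = (kernel of ∂_k) / (image of ∂_{k+1}):

  H_1: rank ker ∂_1 − rank ∂_2 = (9 − 7) − 1 = 1, and the invariant factors of ∂_2 are all 1, so H_1 = Z.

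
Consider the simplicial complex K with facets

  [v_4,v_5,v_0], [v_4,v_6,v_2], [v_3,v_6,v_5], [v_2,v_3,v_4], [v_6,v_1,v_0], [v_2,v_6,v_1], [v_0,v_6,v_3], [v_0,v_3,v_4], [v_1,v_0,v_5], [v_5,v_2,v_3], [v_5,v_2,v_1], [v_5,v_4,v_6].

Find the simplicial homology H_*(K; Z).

Fix the vertex order v_0 < v_1 < v_2 < v_3 < v_4 < v_5 < v_6 and write every simplex with vertices in increasing order. Then dim K = 2 and the simplices of K are:

  0-simplices (7): [v_0], [v_1], [v_2], [v_3], [v_4], [v_5], [v_6]
  1-simplices (18): (18 of them)
  2-simplices (12): (12 of them)

so the chain groups are C_0 ≅ Z^7, C_1 ≅ Z^18, C_2 ≅ Z^12.

∂_1: C_1 → C_0 is given by ∂[p,q] = [q] − [p].
As a 7×18 matrix over Z this has rank 6, with invariant factors (1,1,1,1,1,1).

∂_2: C_2 → C_1 acts by ∂[p,q,r] = [q,r] − [p,r] + [p,q]. For instance
  ∂[v_1,v_2,v_6] = [v_2,v_6] − [v_1,v_6] + [v_1,v_2],
  ∂[v_2,v_3,v_5] = [v_3,v_5] − [v_2,v_5] + [v_2,v_3].
The 18×12 boundary matrix has rank 12 and Smith normal form diag(1,1,1,1,1,1,1,1,1,1,1,2).

Reading off H_k = ker ∂_k / im ∂_{k+1}:

  H_0: rank C_0 − rank ∂_1 = 7 − 6 = 1, and the invariant factors of ∂_1 are all 1, so H_0 = Z.
  H_1: rank ker ∂_1 − rank ∂_2 = (18 − 6) − 12 = 0, and ∂_2 has invariant factor 2 > 1, so H_1 = Z_2.
  H_2: rank ker ∂_2 − rank ∂_3 = (12 − 12) − 0 = 0, and there is no ∂_3, so H_2 = 0.

(K is a triangulation of the real projective plane RP^2.)

H_0 = Z,  H_1 = Z_2,  H_2 = 0.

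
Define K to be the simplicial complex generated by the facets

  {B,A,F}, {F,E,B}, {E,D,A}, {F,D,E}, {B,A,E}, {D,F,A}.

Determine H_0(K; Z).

We work with the vertex ordering A < B < D < E < F. The simplices of K, each written with vertices in increasing order, are:

  0-simplices (5): A, B, D, E, F
  1-simplices (9): AB, AD, AE, AF, BE, BF, DE, DF, EF
  2-simplices (6): ABE, ABF, ADE, ADF, BEF, DEF

Hence C_0 ≅ Z^5, C_1 ≅ Z^9, C_2 ≅ Z^6.

∂_1: C_1 → C_0 is given by ∂[p,q] = [q] − [p]. For instance
  ∂BE = E − B.
The resulting 5×9 matrix has rank 4, and its Smith normal form has invariant factors (1,1,1,1).

Boundary ∂_2: C_2 → C_1 acts by ∂[p,q,r] = [q,r] − [p,r] + [p,q]. For instance
  ∂DEF = EF − DF + DE,
  ∂ADF = DF − AF + AD.
The resulting 9×6 matrix has rank 5, and its Smith normal form has invariant factors (1,1,1,1,1).

Reading off H_k = ker ∂_k / im ∂_{k+1}:

  H_0: rank C_0 − rank ∂_1 = 5 − 4 = 1, and the invariant factors of ∂_1 are all 1, so H_0 = Z.

(K is a triangulation of the 2-sphere S^2.)

H_0 ≅ Z.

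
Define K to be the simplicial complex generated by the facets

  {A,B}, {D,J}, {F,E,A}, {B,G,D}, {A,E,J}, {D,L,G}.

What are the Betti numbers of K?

b_0 = 1, b_1 = 1, b_2 = 0.

Order the vertices as A < B < D < E < F < G < J < L. Listing each simplex with vertices in this order, K has dimension 2 with simplices:

  0-simplices (8): A, B, D, E, F, G, J, L
  1-simplices (12): AB, AE, AF, AJ, BD, BG, DG, DJ, DL, EF, EJ, GL
  2-simplices (4): AEF, AEJ, BDG, DGL

so the chain groups are C_0 ≅ Z^8, C_1 ≅ Z^12, C_2 ≅ Z^4.

Boundary ∂_1: C_1 → C_0 maps an edge to its endpoints' difference, ∂[p,q] = q − p.
As a 8×12 matrix over Z this has rank 7, with invariant factors (1,1,1,1,1,1,1).

Boundary ∂_2: C_2 → C_1 sends each 2-simplex [p,q,r] to [q,r] − [p,r] + [p,q]. For instance
  ∂BDG = DG − BG + BD,
  ∂AEJ = EJ − AJ + AE.
The resulting 12×4 matrix has rank 4, and its Smith normal form has invariant factors (1,1,1,1).

Now H_k = ker ∂_k / im ∂_{k+1}, so:

  H_0: rank C_0 − rank ∂_1 = 8 − 7 = 1, and the invariant factors of ∂_1 are all 1, so H_0 = Z.
  H_1: rank ker ∂_1 − rank ∂_2 = (12 − 7) − 4 = 1, and the invariant factors of ∂_2 are all 1, so H_1 = Z.
  H_2: rank ker ∂_2 − rank ∂_3 = (4 − 4) − 0 = 0, and there is no ∂_3, so H_2 = 0.

As a check, the Euler characteristic is 8 − 12 + 4 = 0, which agrees with 1 − 1 + 0 = 0.

Hence the Betti numbers are b_0 = 1, b_1 = 1, b_2 = 0.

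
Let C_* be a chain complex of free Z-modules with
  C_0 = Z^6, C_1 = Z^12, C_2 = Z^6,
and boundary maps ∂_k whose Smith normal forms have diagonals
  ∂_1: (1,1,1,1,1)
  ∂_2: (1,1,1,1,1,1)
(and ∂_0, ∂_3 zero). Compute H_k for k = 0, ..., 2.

H_0: b_0 = 6 − 0 − 5 = 1; torsion from ∂_1 factors > 1: none. So H_0 = Z.
H_1: b_1 = 12 − 5 − 6 = 1; torsion from ∂_2 factors > 1: none. So H_1 = Z.
H_2: b_2 = 6 − 6 − 0 = 0; torsion from ∂_3 factors > 1: none. So H_2 = 0.

H_0 = Z,  H_1 = Z,  H_2 = 0.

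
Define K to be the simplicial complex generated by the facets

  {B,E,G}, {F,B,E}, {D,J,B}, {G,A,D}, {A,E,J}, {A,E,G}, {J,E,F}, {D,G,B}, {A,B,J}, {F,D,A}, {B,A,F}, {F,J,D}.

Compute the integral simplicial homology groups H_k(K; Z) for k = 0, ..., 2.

H_0 ≅ Z,  H_1 ≅ Z/2,  H_2 = 0.

We work with the vertex ordering A < B < D < E < F < G < J. The simplices of K, each written with vertices in increasing order, are:

  0-simplices (7): A, B, D, E, F, G, J
  1-simplices (18): AB, AD, AE, AF, AG, AJ, BD, BE, BF, BG, BJ, DF, DG, DJ, EF, EG, EJ, FJ
  2-simplices (12): ABF, ABJ, ADF, ADG, AEG, AEJ, BDG, BDJ, BEF, BEG, DFJ, EFJ

so the chain groups are C_0 ≅ Z^7, C_1 ≅ Z^18, C_2 ≅ Z^12.

∂_1: C_1 → C_0 sends each edge [p,q] (with p < q) to q − p.
This gives a 7×18 integer matrix of rank 6; reducing to Smith normal form yields diagonal entries (1,1,1,1,1,1).

∂_2: C_2 → C_1 acts by ∂[p,q,r] = [q,r] − [p,r] + [p,q]. For instance
  ∂AEG = EG − AG + AE,
  ∂ABF = BF − AF + AB.
The resulting 18×12 matrix has rank 12, and its Smith normal form has invariant factors (1,1,1,1,1,1,1,1,1,1,1,2).

Reading off H_k = ker ∂_k / im ∂_{k+1}:

  H_0: rank C_0 − rank ∂_1 = 7 − 6 = 1, and the invariant factors of ∂_1 are all 1, so H_0 ≅ Z.
  H_1: rank ker ∂_1 − rank ∂_2 = (18 − 6) − 12 = 0, and ∂_2 has invariant factor 2 > 1, so H_1 ≅ Z/2.
  H_2: rank ker ∂_2 − rank ∂_3 = (12 − 12) − 0 = 0, and there is no ∂_3, so H_2 ≅ 0.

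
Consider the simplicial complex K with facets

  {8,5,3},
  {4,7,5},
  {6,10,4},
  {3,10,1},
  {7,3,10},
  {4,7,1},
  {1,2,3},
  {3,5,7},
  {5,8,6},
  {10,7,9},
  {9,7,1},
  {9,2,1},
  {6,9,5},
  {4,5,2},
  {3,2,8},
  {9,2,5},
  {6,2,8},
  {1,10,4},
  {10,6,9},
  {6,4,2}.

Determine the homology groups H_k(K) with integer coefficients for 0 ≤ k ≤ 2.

H_0 ≅ Z,  H_1 ≅ Z × Z/2,  H_2 = 0.

K has 10 vertices, 30 edges, 20 triangles.
rank ∂_0 = 0, rank ∂_1 = 9 ⇒ b_0 = 10 − 0 − 9 = 1; all invariant factors of ∂_1 are 1 so no torsion. So H_0 ≅ Z.
rank ∂_1 = 9, rank ∂_2 = 20 ⇒ b_1 = 30 − 9 − 20 = 1; ∂_2 has invariant factor(s) [2] giving torsion. So H_1 ≅ Z × Z/2.
rank ∂_2 = 20, rank ∂_3 = 0 ⇒ b_2 = 20 − 20 − 0 = 0. So H_2 ≅ 0.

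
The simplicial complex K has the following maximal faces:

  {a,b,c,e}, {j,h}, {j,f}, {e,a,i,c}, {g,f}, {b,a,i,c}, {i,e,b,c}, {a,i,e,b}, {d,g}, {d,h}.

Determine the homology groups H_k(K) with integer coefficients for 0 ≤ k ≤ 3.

H_0 ≅ Z^2,  H_1 ≅ Z,  H_2 = 0,  H_3 ≅ Z.

We work with the vertex ordering a < b < c < d < e < f < g < h < i < j. The simplices of K, each written with vertices in increasing order, are:

  0-simplices (10): a, b, c, d, e, f, g, h, i, j
  1-simplices (15): ab, ac, ae, ai, bc, be, bi, ce, ci, dg, dh, ei, fg, fj, hj
  2-simplices (10): abc, abe, abi, ace, aci, aei, bce, bci, bei, cei
  3-simplices (5): abce, abci, abei, acei, bcei

Hence C_0 ≅ Z^10, C_1 ≅ Z^15, C_2 ≅ Z^10, C_3 ≅ Z^5.

∂_1: C_1 → C_0 sends each edge [p,q] (with p < q) to q − p. For instance
  ∂be = e − b.
The resulting 10×15 matrix has rank 8, and its Smith normal form has invariant factors (1,1,1,1,1,1,1,1).

Boundary ∂_2: C_2 → C_1 acts by ∂[p,q,r] = [q,r] − [p,r] + [p,q]. For instance
  ∂cei = ei − ci + ce,
  ∂ace = ce − ae + ac.
The resulting 15×10 matrix has rank 6, and its Smith normal form has invariant factors (1,1,1,1,1,1).

Boundary ∂_3: C_3 → C_2 sends each 3-simplex σ to the alternating sum Σ_i (−1)^i (σ with its i-th vertex removed). For instance
  ∂acei = cei − aei + aci − ace,
  ∂abei = bei − aei + abi − abe.
As a 10×5 matrix over Z this has rank 4, with invariant factors (1,1,1,1).

Computing H_k = (kernel of ∂_k) / (image of ∂_{k+1}):

  H_0: rank C_0 − rank ∂_1 = 10 − 8 = 2, and the invariant factors of ∂_1 are all 1, so H_0 ≅ Z^2.
  H_1: rank ker ∂_1 − rank ∂_2 = (15 − 8) − 6 = 1, and the invariant factors of ∂_2 are all 1, so H_1 ≅ Z.
  H_2: rank ker ∂_2 − rank ∂_3 = (10 − 6) − 4 = 0, and the invariant factors of ∂_3 are all 1, so H_2 ≅ 0.
  H_3: rank ker ∂_3 − rank ∂_4 = (5 − 4) − 0 = 1, and there is no ∂_4, so H_3 ≅ Z.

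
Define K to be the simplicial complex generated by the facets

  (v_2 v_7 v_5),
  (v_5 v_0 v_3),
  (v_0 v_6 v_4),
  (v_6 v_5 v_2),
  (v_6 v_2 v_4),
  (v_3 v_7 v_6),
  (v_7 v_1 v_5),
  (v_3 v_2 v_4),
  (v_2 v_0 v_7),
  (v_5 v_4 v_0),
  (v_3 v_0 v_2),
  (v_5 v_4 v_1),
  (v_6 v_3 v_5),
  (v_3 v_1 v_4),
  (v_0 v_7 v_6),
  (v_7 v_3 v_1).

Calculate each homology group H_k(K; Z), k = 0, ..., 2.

H_0 ≅ Z,  H_1 ≅ Z^2,  H_2 ≅ Z.

Take the total order v_0 < v_1 < v_2 < v_3 < v_4 < v_5 < v_6 < v_7 on the vertex set. Then K (dimension 2) consists of the simplices:

  0-simplices (8): [v_0], [v_1], [v_2], [v_3], [v_4], [v_5], [v_6], [v_7]
  1-simplices (24): (24 of them)
  2-simplices (16): (16 of them)

Hence C_0 ≅ Z^8, C_1 ≅ Z^24, C_2 ≅ Z^16.

The boundary map ∂_1: C_1 → C_0 sends each edge [p,q] (with p < q) to q − p. For instance
  ∂[v_4,v_6] = [v_6] − [v_4].
The 8×24 boundary matrix has rank 7 and Smith normal form diag(1,1,1,1,1,1,1).

The boundary map ∂_2: C_2 → C_1 maps a triangle to the signed sum of its edges. For instance
  ∂[v_2,v_5,v_6] = [v_5,v_6] − [v_2,v_6] + [v_2,v_5],
  ∂[v_0,v_4,v_6] = [v_4,v_6] − [v_0,v_6] + [v_0,v_4].
The resulting 24×16 matrix has rank 15, and its Smith normal form has invariant factors (1,1,1,1,1,1,1,1,1,1,1,1,1,1,1).

From H_k ≅ ker(∂_k) / im(∂_{k+1}) we obtain:

  H_0: rank C_0 − rank ∂_1 = 8 − 7 = 1, and the invariant factors of ∂_1 are all 1, so H_0 = Z.
  H_1: rank ker ∂_1 − rank ∂_2 = (24 − 7) − 15 = 2, and the invariant factors of ∂_2 are all 1, so H_1 = Z^2.
  H_2: rank ker ∂_2 − rank ∂_3 = (16 − 15) − 0 = 1, and there is no ∂_3, so H_2 = Z.

As a check, the Euler characteristic is 8 − 24 + 16 = 0, which agrees with 1 − 2 + 1 = 0.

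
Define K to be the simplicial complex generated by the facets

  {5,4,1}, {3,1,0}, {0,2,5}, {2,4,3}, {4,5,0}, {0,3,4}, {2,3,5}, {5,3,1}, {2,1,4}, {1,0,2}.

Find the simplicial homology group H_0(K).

We work with the vertex ordering 0 < 1 < 2 < 3 < 4 < 5. The simplices of K, each written with vertices in increasing order, are:

  0-simplices (6): [0], [1], [2], [3], [4], [5]
  1-simplices (15): [0,1], [0,2], [0,3], [0,4], [0,5], [1,2], [1,3], [1,4], [1,5], [2,3], [2,4], [2,5], [3,4], [3,5], [4,5]
  2-simplices (10): [0,1,2], [0,1,3], [0,2,5], [0,3,4], [0,4,5], [1,2,4], [1,3,5], [1,4,5], [2,3,4], [2,3,5]

Hence C_0 ≅ Z^6, C_1 ≅ Z^15, C_2 ≅ Z^10.

∂_1: C_1 → C_0 maps an edge to its endpoints' difference, ∂[p,q] = q − p.
The resulting 6×15 matrix has rank 5, and its Smith normal form has invariant factors (1,1,1,1,1).

Boundary ∂_2: C_2 → C_1 maps a triangle to the signed sum of its edges. For instance
  ∂[2,3,5] = [3,5] − [2,5] + [2,3],
  ∂[1,2,4] = [2,4] − [1,4] + [1,2].
This gives a 15×10 integer matrix of rank 10; reducing to Smith normal form yields diagonal entries (1,1,1,1,1,1,1,1,1,2).

Reading off H_k = ker ∂_k / im ∂_{k+1}:

  H_0: rank C_0 − rank ∂_1 = 6 − 5 = 1, and the invariant factors of ∂_1 are all 1, so H_0 ≅ Z.

H_0 ≅ Z.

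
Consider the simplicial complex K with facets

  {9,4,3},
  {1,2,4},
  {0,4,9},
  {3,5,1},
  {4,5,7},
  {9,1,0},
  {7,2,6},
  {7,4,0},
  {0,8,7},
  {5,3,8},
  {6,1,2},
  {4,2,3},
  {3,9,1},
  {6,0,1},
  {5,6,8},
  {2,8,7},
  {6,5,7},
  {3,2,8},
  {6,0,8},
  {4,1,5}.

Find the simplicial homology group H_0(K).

H_0 ≅ Z.

Fix the vertex order 0 < 1 < 2 < 3 < 4 < 5 < 6 < 7 < 8 < 9 and write every simplex with vertices in increasing order. Then dim K = 2 and the simplices of K are:

  0-simplices (10): [0], [1], [2], [3], [4], [5], [6], [7], [8], [9]
  1-simplices (30): (30 of them)
  2-simplices (20): (20 of them)

so the chain groups are C_0 ≅ Z^10, C_1 ≅ Z^30, C_2 ≅ Z^20.

The boundary map ∂_1: C_1 → C_0 maps an edge to its endpoints' difference, ∂[p,q] = q − p. For instance
  ∂[2,4] = [4] − [2].
This gives a 10×30 integer matrix of rank 9; reducing to Smith normal form yields diagonal entries (1,1,1,1,1,1,1,1,1).

Boundary ∂_2: C_2 → C_1 sends each 2-simplex [p,q,r] to [q,r] − [p,r] + [p,q]. For instance
  ∂[3,5,8] = [5,8] − [3,8] + [3,5],
  ∂[1,3,5] = [3,5] − [1,5] + [1,3].
As a 30×20 matrix over Z this has rank 20, with invariant factors (1,1,1,1,1,1,1,1,1,1,1,1,1,1,1,1,1,1,1,2).

Now H_k = ker ∂_k / im ∂_{k+1}, so:

  H_0: rank C_0 − rank ∂_1 = 10 − 9 = 1, and the invariant factors of ∂_1 are all 1, so H_0 ≅ Z.

(K is a triangulation of the Klein bottle.)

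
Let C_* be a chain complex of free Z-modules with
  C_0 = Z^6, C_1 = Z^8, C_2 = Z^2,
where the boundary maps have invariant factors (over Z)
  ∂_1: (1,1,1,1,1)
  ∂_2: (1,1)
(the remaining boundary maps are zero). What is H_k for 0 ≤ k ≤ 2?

H_0 ≅ Z,  H_1 ≅ Z,  H_2 = 0.

H_0: b_0 = 6 − 0 − 5 = 1; torsion from ∂_1 factors > 1: none. So H_0 ≅ Z.
H_1: b_1 = 8 − 5 − 2 = 1; torsion from ∂_2 factors > 1: none. So H_1 ≅ Z.
H_2: b_2 = 2 − 2 − 0 = 0; torsion from ∂_3 factors > 1: none. So H_2 ≅ 0.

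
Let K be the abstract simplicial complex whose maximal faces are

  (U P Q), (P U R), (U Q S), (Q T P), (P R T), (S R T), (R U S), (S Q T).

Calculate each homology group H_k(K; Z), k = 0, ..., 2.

Fix the vertex order P < Q < R < S < T < U and write every simplex with vertices in increasing order. Then dim K = 2 and the simplices of K are:

  0-simplices (6): P, Q, R, S, T, U
  1-simplices (12): PQ, PR, PT, PU, QS, QT, QU, RS, RT, RU, ST, SU
  2-simplices (8): PQT, PQU, PRT, PRU, QST, QSU, RST, RSU

Hence C_0 ≅ Z^6, C_1 ≅ Z^12, C_2 ≅ Z^8.

The boundary map ∂_1: C_1 → C_0 is given by ∂[p,q] = [q] − [p].
The 6×12 boundary matrix has rank 5 and Smith normal form diag(1,1,1,1,1).

Boundary ∂_2: C_2 → C_1 maps a triangle to the signed sum of its edges. For instance
  ∂PQT = QT − PT + PQ,
  ∂PRU = RU − PU + PR.
The resulting 12×8 matrix has rank 7, and its Smith normal form has invariant factors (1,1,1,1,1,1,1).

From H_k ≅ ker(∂_k) / im(∂_{k+1}) we obtain:

  H_0: rank C_0 − rank ∂_1 = 6 − 5 = 1, and the invariant factors of ∂_1 are all 1, so H_0 ≅ Z.
  H_1: rank ker ∂_1 − rank ∂_2 = (12 − 5) − 7 = 0, and the invariant factors of ∂_2 are all 1, so H_1 ≅ 0.
  H_2: rank ker ∂_2 − rank ∂_3 = (8 − 7) − 0 = 1, and there is no ∂_3, so H_2 ≅ Z.

As a check, the Euler characteristic is 6 − 12 + 8 = 2, which agrees with 1 − 0 + 1 = 2.

H_0 = Z,  H_1 = 0,  H_2 = Z.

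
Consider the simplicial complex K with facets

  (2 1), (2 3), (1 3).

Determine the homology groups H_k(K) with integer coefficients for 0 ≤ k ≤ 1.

Order the vertices as 1 < 2 < 3. Listing each simplex with vertices in this order, K has dimension 1 with simplices:

  0-simplices (3): [1], [2], [3]
  1-simplices (3): [1,2], [1,3], [2,3]

giving chain groups C_0 ≅ Z^3, C_1 ≅ Z^3.

Boundary ∂_1: C_1 → C_0 maps an edge to its endpoints' difference, ∂[p,q] = q − p. For instance
  ∂[2,3] = [3] − [2].
As a 3×3 matrix over Z this has rank 2, with invariant factors (1,1).

Reading off H_k = ker ∂_k / im ∂_{k+1}:

  H_0: rank C_0 − rank ∂_1 = 3 − 2 = 1, and the invariant factors of ∂_1 are all 1, so H_0 = Z.
  H_1: rank ker ∂_1 − rank ∂_2 = (3 − 2) − 0 = 1, and there is no ∂_2, so H_1 = Z.

(K is a triangulation of the circle S^1.)

H_0 = Z,  H_1 = Z.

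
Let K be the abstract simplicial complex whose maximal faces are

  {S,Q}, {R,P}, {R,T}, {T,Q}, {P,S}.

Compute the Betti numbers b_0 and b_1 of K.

K has 5 vertices, 5 edges.
rank ∂_0 = 0, rank ∂_1 = 4 ⇒ b_0 = 5 − 0 − 4 = 1; all invariant factors of ∂_1 are 1 so no torsion. So H_0 = Z.
rank ∂_1 = 4, rank ∂_2 = 0 ⇒ b_1 = 5 − 4 − 0 = 1. So H_1 = Z.

b_0 = 1, b_1 = 1.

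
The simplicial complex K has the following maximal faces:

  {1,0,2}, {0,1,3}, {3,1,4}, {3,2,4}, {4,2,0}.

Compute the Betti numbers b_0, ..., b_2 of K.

Take the total order 0 < 1 < 2 < 3 < 4 on the vertex set. Then K (dimension 2) consists of the simplices:

  0-simplices (5): [0], [1], [2], [3], [4]
  1-simplices (10): [0,1], [0,2], [0,3], [0,4], [1,2], [1,3], [1,4], [2,3], [2,4], [3,4]
  2-simplices (5): [0,1,2], [0,1,3], [0,2,4], [1,3,4], [2,3,4]

Hence C_0 ≅ Z^5, C_1 ≅ Z^10, C_2 ≅ Z^5.

Boundary ∂_1: C_1 → C_0 is given by ∂[p,q] = [q] − [p]. For instance
  ∂[0,3] = [3] − [0].
The resulting 5×10 matrix has rank 4, and its Smith normal form has invariant factors (1,1,1,1).

Boundary ∂_2: C_2 → C_1 sends each 2-simplex [p,q,r] to [q,r] − [p,r] + [p,q]. For instance
  ∂[0,2,4] = [2,4] − [0,4] + [0,2],
  ∂[1,3,4] = [3,4] − [1,4] + [1,3].
As a 10×5 matrix over Z this has rank 5, with invariant factors (1,1,1,1,1).

Now H_k = ker ∂_k / im ∂_{k+1}, so:

  H_0: rank C_0 − rank ∂_1 = 5 − 4 = 1, and the invariant factors of ∂_1 are all 1, so H_0 = Z.
  H_1: rank ker ∂_1 − rank ∂_2 = (10 − 4) − 5 = 1, and the invariant factors of ∂_2 are all 1, so H_1 = Z.
  H_2: rank ker ∂_2 − rank ∂_3 = (5 − 5) − 0 = 0, and there is no ∂_3, so H_2 = 0.

Hence the Betti numbers are b_0 = 1, b_1 = 1, b_2 = 0.

b_0 = 1, b_1 = 1, b_2 = 0.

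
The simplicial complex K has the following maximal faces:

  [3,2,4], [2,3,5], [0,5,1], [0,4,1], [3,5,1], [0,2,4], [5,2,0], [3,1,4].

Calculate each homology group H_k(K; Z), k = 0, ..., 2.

H_0 ≅ Z,  H_1 = 0,  H_2 ≅ Z.

We work with the vertex ordering 0 < 1 < 2 < 3 < 4 < 5. The simplices of K, each written with vertices in increasing order, are:

  0-simplices (6): [0], [1], [2], [3], [4], [5]
  1-simplices (12): [0,1], [0,2], [0,4], [0,5], [1,3], [1,4], [1,5], [2,3], [2,4], [2,5], [3,4], [3,5]
  2-simplices (8): [0,1,4], [0,1,5], [0,2,4], [0,2,5], [1,3,4], [1,3,5], [2,3,4], [2,3,5]

Hence C_0 ≅ Z^6, C_1 ≅ Z^12, C_2 ≅ Z^8.

Boundary ∂_1: C_1 → C_0 maps an edge to its endpoints' difference, ∂[p,q] = q − p. For instance
  ∂[2,3] = [3] − [2].
The 6×12 boundary matrix has rank 5 and Smith normal form diag(1,1,1,1,1).

∂_2: C_2 → C_1 sends each 2-simplex [p,q,r] to [q,r] − [p,r] + [p,q]. For instance
  ∂[0,1,4] = [1,4] − [0,4] + [0,1],
  ∂[1,3,5] = [3,5] − [1,5] + [1,3].
The 12×8 boundary matrix has rank 7 and Smith normal form diag(1,1,1,1,1,1,1).

From H_k ≅ ker(∂_k) / im(∂_{k+1}) we obtain:

  H_0: rank C_0 − rank ∂_1 = 6 − 5 = 1, and the invariant factors of ∂_1 are all 1, so H_0 = Z.
  H_1: rank ker ∂_1 − rank ∂_2 = (12 − 5) − 7 = 0, and the invariant factors of ∂_2 are all 1, so H_1 = 0.
  H_2: rank ker ∂_2 − rank ∂_3 = (8 − 7) − 0 = 1, and there is no ∂_3, so H_2 = Z.

As a check, the Euler characteristic is 6 − 12 + 8 = 2, which agrees with 1 − 0 + 1 = 2.
(K is a triangulation of the 2-sphere S^2.)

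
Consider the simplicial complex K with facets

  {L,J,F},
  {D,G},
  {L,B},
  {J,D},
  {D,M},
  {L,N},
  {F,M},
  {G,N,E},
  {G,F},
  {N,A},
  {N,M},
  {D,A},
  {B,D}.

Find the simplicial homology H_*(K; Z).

K has 10 vertices, 17 edges, 2 triangles.
rank ∂_0 = 0, rank ∂_1 = 9 ⇒ b_0 = 10 − 0 − 9 = 1; all invariant factors of ∂_1 are 1 so no torsion. So H_0 ≅ Z.
rank ∂_1 = 9, rank ∂_2 = 2 ⇒ b_1 = 17 − 9 − 2 = 6; all invariant factors of ∂_2 are 1 so no torsion. So H_1 ≅ Z^6.
rank ∂_2 = 2, rank ∂_3 = 0 ⇒ b_2 = 2 − 2 − 0 = 0. So H_2 ≅ 0.

H_0 ≅ Z,  H_1 ≅ Z^6,  H_2 = 0.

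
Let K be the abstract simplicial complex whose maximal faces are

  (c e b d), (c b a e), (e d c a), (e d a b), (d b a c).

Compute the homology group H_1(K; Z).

K has 5 vertices, 10 edges, 10 triangles, 5 3-simplices.
rank ∂_1 = 4, rank ∂_2 = 6 ⇒ b_1 = 10 − 4 − 6 = 0; all invariant factors of ∂_2 are 1 so no torsion. So H_1 ≅ 0.

H_1 = 0.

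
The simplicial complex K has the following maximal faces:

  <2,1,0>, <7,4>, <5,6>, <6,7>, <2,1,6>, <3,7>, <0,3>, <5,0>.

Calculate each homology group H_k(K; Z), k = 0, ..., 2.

We work with the vertex ordering 0 < 1 < 2 < 3 < 4 < 5 < 6 < 7. The simplices of K, each written with vertices in increasing order, are:

  0-simplices (8): [0], [1], [2], [3], [4], [5], [6], [7]
  1-simplices (11): [0,1], [0,2], [0,3], [0,5], [1,2], [1,6], [2,6], [3,7], [4,7], [5,6], [6,7]
  2-simplices (2): [0,1,2], [1,2,6]

so the chain groups are C_0 ≅ Z^8, C_1 ≅ Z^11, C_2 ≅ Z^2.

∂_1: C_1 → C_0 maps an edge to its endpoints' difference, ∂[p,q] = q − p.
The 8×11 boundary matrix has rank 7 and Smith normal form diag(1,1,1,1,1,1,1).

Boundary ∂_2: C_2 → C_1 acts by ∂[p,q,r] = [q,r] − [p,r] + [p,q]. For instance
  ∂[1,2,6] = [2,6] − [1,6] + [1,2],
  ∂[0,1,2] = [1,2] − [0,2] + [0,1].
As a 11×2 matrix over Z this has rank 2, with invariant factors (1,1).

Now H_k = ker ∂_k / im ∂_{k+1}, so:

  H_0: rank C_0 − rank ∂_1 = 8 − 7 = 1, and the invariant factors of ∂_1 are all 1, so H_0 = Z.
  H_1: rank ker ∂_1 − rank ∂_2 = (11 − 7) − 2 = 2, and the invariant factors of ∂_2 are all 1, so H_1 = Z^2.
  H_2: rank ker ∂_2 − rank ∂_3 = (2 − 2) − 0 = 0, and there is no ∂_3, so H_2 = 0.

H_0 ≅ Z,  H_1 ≅ Z^2,  H_2 = 0.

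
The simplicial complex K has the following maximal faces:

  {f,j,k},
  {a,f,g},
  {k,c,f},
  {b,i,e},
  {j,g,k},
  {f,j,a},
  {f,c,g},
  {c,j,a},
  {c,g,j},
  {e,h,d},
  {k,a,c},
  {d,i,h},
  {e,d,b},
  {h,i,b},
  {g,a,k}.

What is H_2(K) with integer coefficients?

Take the total order a < b < c < d < e < f < g < h < i < j < k on the vertex set. Then K (dimension 2) consists of the simplices:

  0-simplices (11): a, b, c, d, e, f, g, h, i, j, k
  1-simplices (25): ac, af, ag, aj, ak, bd, be, bh, bi, cf, cg, cj, ck, de, dh, di, eh, ei, fg, fj, fk, gj, gk, hi, jk
  2-simplices (15): acj, ack, afg, afj, agk, bde, bei, bhi, cfg, cfk, cgj, deh, dhi, fjk, gjk

giving chain groups C_0 ≅ Z^11, C_1 ≅ Z^25, C_2 ≅ Z^15.

Boundary ∂_1: C_1 → C_0 maps an edge to its endpoints' difference, ∂[p,q] = q − p.
This gives a 11×25 integer matrix of rank 9; reducing to Smith normal form yields diagonal entries (1,1,1,1,1,1,1,1,1).

∂_2: C_2 → C_1 sends each 2-simplex [p,q,r] to [q,r] − [p,r] + [p,q]. For instance
  ∂deh = eh − dh + de,
  ∂cgj = gj − cj + cg.
As a 25×15 matrix over Z this has rank 15, with invariant factors (1,1,1,1,1,1,1,1,1,1,1,1,1,1,2).

Computing H_k = (kernel of ∂_k) / (image of ∂_{k+1}):

  H_2: rank ker ∂_2 − rank ∂_3 = (15 − 15) − 0 = 0, and there is no ∂_3, so H_2 = 0.

H_2 ≅ 0.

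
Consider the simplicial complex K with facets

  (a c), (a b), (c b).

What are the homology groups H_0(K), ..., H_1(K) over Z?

Take the total order a < b < c on the vertex set. Then K (dimension 1) consists of the simplices:

  0-simplices (3): a, b, c
  1-simplices (3): ab, ac, bc

giving chain groups C_0 ≅ Z^3, C_1 ≅ Z^3.

Boundary ∂_1: C_1 → C_0 is given by ∂[p,q] = [q] − [p].
The 3×3 boundary matrix has rank 2 and Smith normal form diag(1,1).

Now H_k = ker ∂_k / im ∂_{k+1}, so:

  H_0: rank C_0 − rank ∂_1 = 3 − 2 = 1, and the invariant factors of ∂_1 are all 1, so H_0 ≅ Z.
  H_1: rank ker ∂_1 − rank ∂_2 = (3 − 2) − 0 = 1, and there is no ∂_2, so H_1 ≅ Z.

As a check, the Euler characteristic is 3 − 3 = 0, which agrees with 1 − 1 = 0.
(K is a triangulation of the circle S^1.)

H_0 ≅ Z,  H_1 ≅ Z.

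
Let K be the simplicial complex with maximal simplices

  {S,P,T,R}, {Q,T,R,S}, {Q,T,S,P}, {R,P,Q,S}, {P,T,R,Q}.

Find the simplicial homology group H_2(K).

Take the total order P < Q < R < S < T on the vertex set. Then K (dimension 3) consists of the simplices:

  0-simplices (5): P, Q, R, S, T
  1-simplices (10): PQ, PR, PS, PT, QR, QS, QT, RS, RT, ST
  2-simplices (10): PQR, PQS, PQT, PRS, PRT, PST, QRS, QRT, QST, RST
  3-simplices (5): PQRS, PQRT, PQST, PRST, QRST

Hence C_0 ≅ Z^5, C_1 ≅ Z^10, C_2 ≅ Z^10, C_3 ≅ Z^5.

Boundary ∂_1: C_1 → C_0 is given by ∂[p,q] = [q] − [p].
This gives a 5×10 integer matrix of rank 4; reducing to Smith normal form yields diagonal entries (1,1,1,1).

Boundary ∂_2: C_2 → C_1 acts by ∂[p,q,r] = [q,r] − [p,r] + [p,q]. For instance
  ∂RST = ST − RT + RS,
  ∂PQT = QT − PT + PQ.
This gives a 10×10 integer matrix of rank 6; reducing to Smith normal form yields diagonal entries (1,1,1,1,1,1).

Boundary ∂_3: C_3 → C_2 sends each 3-simplex σ to the alternating sum Σ_i (−1)^i (σ with its i-th vertex removed). For instance
  ∂PQRT = QRT − PRT + PQT − PQR,
  ∂QRST = RST − QST + QRT − QRS.
As a 10×5 matrix over Z this has rank 4, with invariant factors (1,1,1,1).

Computing H_k = (kernel of ∂_k) / (image of ∂_{k+1}):

  H_2: rank ker ∂_2 − rank ∂_3 = (10 − 6) − 4 = 0, and the invariant factors of ∂_3 are all 1, so H_2 ≅ 0.

H_2 = 0.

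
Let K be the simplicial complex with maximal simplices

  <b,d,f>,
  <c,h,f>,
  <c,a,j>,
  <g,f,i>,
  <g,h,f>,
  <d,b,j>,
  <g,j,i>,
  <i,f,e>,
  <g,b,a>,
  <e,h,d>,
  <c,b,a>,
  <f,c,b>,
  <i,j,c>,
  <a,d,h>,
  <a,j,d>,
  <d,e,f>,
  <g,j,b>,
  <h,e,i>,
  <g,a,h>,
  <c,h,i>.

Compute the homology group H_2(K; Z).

H_2 ≅ 0.

Fix the vertex order a < b < c < d < e < f < g < h < i < j and write every simplex with vertices in increasing order. Then dim K = 2 and the simplices of K are:

  0-simplices (10): a, b, c, d, e, f, g, h, i, j
  1-simplices (30): ab, ac, ad, ag, ah, aj, bc, bd, bf, bg, bj, cf, ch, ci, cj, de, df, dh, dj, ef, eh, ei, fg, fh, fi, gh, gi, gj, hi, ij
  2-simplices (20): abc, abg, acj, adh, adj, agh, bcf, bdf, bdj, bgj, cfh, chi, cij, def, deh, efi, ehi, fgh, fgi, gij

giving chain groups C_0 ≅ Z^10, C_1 ≅ Z^30, C_2 ≅ Z^20.

∂_1: C_1 → C_0 sends each edge [p,q] (with p < q) to q − p. For instance
  ∂de = e − d.
The resulting 10×30 matrix has rank 9, and its Smith normal form has invariant factors (1,1,1,1,1,1,1,1,1).

The boundary map ∂_2: C_2 → C_1 acts by ∂[p,q,r] = [q,r] − [p,r] + [p,q]. For instance
  ∂agh = gh − ah + ag,
  ∂bdf = df − bf + bd.
As a 30×20 matrix over Z this has rank 20, with invariant factors (1,1,1,1,1,1,1,1,1,1,1,1,1,1,1,1,1,1,1,2).

From H_k ≅ ker(∂_k) / im(∂_{k+1}) we obtain:

  H_2: rank ker ∂_2 − rank ∂_3 = (20 − 20) − 0 = 0, and there is no ∂_3, so H_2 = 0.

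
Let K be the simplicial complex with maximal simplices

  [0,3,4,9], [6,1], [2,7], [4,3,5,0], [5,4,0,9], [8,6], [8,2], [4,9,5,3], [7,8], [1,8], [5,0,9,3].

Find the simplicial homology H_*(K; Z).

H_0 = Z^2,  H_1 = Z^2,  H_2 = 0,  H_3 = Z.

K has 10 vertices, 16 edges, 10 triangles, 5 3-simplices.
rank ∂_0 = 0, rank ∂_1 = 8 ⇒ b_0 = 10 − 0 − 8 = 2; all invariant factors of ∂_1 are 1 so no torsion. So H_0 = Z^2.
rank ∂_1 = 8, rank ∂_2 = 6 ⇒ b_1 = 16 − 8 − 6 = 2; all invariant factors of ∂_2 are 1 so no torsion. So H_1 = Z^2.
rank ∂_2 = 6, rank ∂_3 = 4 ⇒ b_2 = 10 − 6 − 4 = 0; all invariant factors of ∂_3 are 1 so no torsion. So H_2 = 0.
rank ∂_3 = 4, rank ∂_4 = 0 ⇒ b_3 = 5 − 4 − 0 = 1. So H_3 = Z.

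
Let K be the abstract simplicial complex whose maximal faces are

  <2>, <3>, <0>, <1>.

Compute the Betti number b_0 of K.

b_0 = 4.

Take the total order 0 < 1 < 2 < 3 on the vertex set. Then K (dimension 0) consists of the simplices:

  0-simplices (4): [0], [1], [2], [3]

Hence C_0 ≅ Z^4.

Reading off H_k = ker ∂_k / im ∂_{k+1}:

  H_0: rank C_0 − rank ∂_1 = 4 − 0 = 4, and there is no ∂_1, so H_0 ≅ Z^4.

(K is a triangulation of a set of 4 points.)

Hence the Betti numbers are b_0 = 4.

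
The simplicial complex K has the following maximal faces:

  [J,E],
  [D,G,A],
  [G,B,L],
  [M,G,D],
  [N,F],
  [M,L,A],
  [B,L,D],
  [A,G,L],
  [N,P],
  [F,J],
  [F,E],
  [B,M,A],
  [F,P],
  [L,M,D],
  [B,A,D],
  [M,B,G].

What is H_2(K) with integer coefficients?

H_2 = 0.

We work with the vertex ordering A < B < D < E < F < G < J < L < M < N < P. The simplices of K, each written with vertices in increasing order, are:

  0-simplices (11): A, B, D, E, F, G, J, L, M, N, P
  1-simplices (21): AB, AD, AG, AL, AM, BD, BG, BL, BM, DG, DL, DM, EF, EJ, FJ, FN, FP, GL, GM, LM, NP
  2-simplices (10): ABD, ABM, ADG, AGL, ALM, BDL, BGL, BGM, DGM, DLM

Hence C_0 ≅ Z^11, C_1 ≅ Z^21, C_2 ≅ Z^10.

Boundary ∂_1: C_1 → C_0 is given by ∂[p,q] = [q] − [p].
The 11×21 boundary matrix has rank 9 and Smith normal form diag(1,1,1,1,1,1,1,1,1).

The boundary map ∂_2: C_2 → C_1 sends each 2-simplex [p,q,r] to [q,r] − [p,r] + [p,q]. For instance
  ∂BGM = GM − BM + BG,
  ∂ABM = BM − AM + AB.
The 21×10 boundary matrix has rank 10 and Smith normal form diag(1,1,1,1,1,1,1,1,1,2).

From H_k ≅ ker(∂_k) / im(∂_{k+1}) we obtain:

  H_2: rank ker ∂_2 − rank ∂_3 = (10 − 10) − 0 = 0, and there is no ∂_3, so H_2 = 0.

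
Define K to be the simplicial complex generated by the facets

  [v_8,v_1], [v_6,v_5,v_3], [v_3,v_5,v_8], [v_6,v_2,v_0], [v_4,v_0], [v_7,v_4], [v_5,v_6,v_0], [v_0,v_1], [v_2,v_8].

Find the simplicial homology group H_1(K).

H_1 = Z^2.

Take the total order v_0 < v_1 < v_2 < v_3 < v_4 < v_5 < v_6 < v_7 < v_8 on the vertex set. Then K (dimension 2) consists of the simplices:

  0-simplices (9): [v_0], [v_1], [v_2], [v_3], [v_4], [v_5], [v_6], [v_7], [v_8]
  1-simplices (14): [v_0,v_1], [v_0,v_2], [v_0,v_4], [v_0,v_5], [v_0,v_6], [v_1,v_8], [v_2,v_6], [v_2,v_8], [v_3,v_5], [v_3,v_6], [v_3,v_8], [v_4,v_7], [v_5,v_6], [v_5,v_8]
  2-simplices (4): [v_0,v_2,v_6], [v_0,v_5,v_6], [v_3,v_5,v_6], [v_3,v_5,v_8]

so the chain groups are C_0 ≅ Z^9, C_1 ≅ Z^14, C_2 ≅ Z^4.

∂_1: C_1 → C_0 sends each edge [p,q] (with p < q) to q − p. For instance
  ∂[v_0,v_5] = [v_5] − [v_0].
This gives a 9×14 integer matrix of rank 8; reducing to Smith normal form yields diagonal entries (1,1,1,1,1,1,1,1).

The boundary map ∂_2: C_2 → C_1 acts by ∂[p,q,r] = [q,r] − [p,r] + [p,q]. For instance
  ∂[v_0,v_2,v_6] = [v_2,v_6] − [v_0,v_6] + [v_0,v_2],
  ∂[v_3,v_5,v_6] = [v_5,v_6] − [v_3,v_6] + [v_3,v_5].
This gives a 14×4 integer matrix of rank 4; reducing to Smith normal form yields diagonal entries (1,1,1,1).

Now H_k = ker ∂_k / im ∂_{k+1}, so:

  H_1: rank ker ∂_1 − rank ∂_2 = (14 − 8) − 4 = 2, and the invariant factors of ∂_2 are all 1, so H_1 ≅ Z^2.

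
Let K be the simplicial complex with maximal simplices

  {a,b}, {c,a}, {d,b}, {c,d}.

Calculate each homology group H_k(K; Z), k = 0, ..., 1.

Take the total order a < b < c < d on the vertex set. Then K (dimension 1) consists of the simplices:

  0-simplices (4): a, b, c, d
  1-simplices (4): ab, ac, bd, cd

so the chain groups are C_0 ≅ Z^4, C_1 ≅ Z^4.

The boundary map ∂_1: C_1 → C_0 sends each edge [p,q] (with p < q) to q − p.
This gives a 4×4 integer matrix of rank 3; reducing to Smith normal form yields diagonal entries (1,1,1).

Computing H_k = (kernel of ∂_k) / (image of ∂_{k+1}):

  H_0: rank C_0 − rank ∂_1 = 4 − 3 = 1, and the invariant factors of ∂_1 are all 1, so H_0 = Z.
  H_1: rank ker ∂_1 − rank ∂_2 = (4 − 3) − 0 = 1, and there is no ∂_2, so H_1 = Z.

(K is a triangulation of the circle S^1.)

H_0 = Z,  H_1 = Z.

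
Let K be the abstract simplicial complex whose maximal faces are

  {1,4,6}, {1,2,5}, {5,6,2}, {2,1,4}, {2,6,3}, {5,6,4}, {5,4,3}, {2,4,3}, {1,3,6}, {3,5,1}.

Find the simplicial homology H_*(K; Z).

Take the total order 1 < 2 < 3 < 4 < 5 < 6 on the vertex set. Then K (dimension 2) consists of the simplices:

  0-simplices (6): [1], [2], [3], [4], [5], [6]
  1-simplices (15): [1,2], [1,3], [1,4], [1,5], [1,6], [2,3], [2,4], [2,5], [2,6], [3,4], [3,5], [3,6], [4,5], [4,6], [5,6]
  2-simplices (10): [1,2,4], [1,2,5], [1,3,5], [1,3,6], [1,4,6], [2,3,4], [2,3,6], [2,5,6], [3,4,5], [4,5,6]

giving chain groups C_0 ≅ Z^6, C_1 ≅ Z^15, C_2 ≅ Z^10.

∂_1: C_1 → C_0 is given by ∂[p,q] = [q] − [p]. For instance
  ∂[4,5] = [5] − [4].
As a 6×15 matrix over Z this has rank 5, with invariant factors (1,1,1,1,1).

Boundary ∂_2: C_2 → C_1 sends each 2-simplex [p,q,r] to [q,r] − [p,r] + [p,q]. For instance
  ∂[2,3,4] = [3,4] − [2,4] + [2,3],
  ∂[4,5,6] = [5,6] − [4,6] + [4,5].
The 15×10 boundary matrix has rank 10 and Smith normal form diag(1,1,1,1,1,1,1,1,1,2).

From H_k ≅ ker(∂_k) / im(∂_{k+1}) we obtain:

  H_0: rank C_0 − rank ∂_1 = 6 − 5 = 1, and the invariant factors of ∂_1 are all 1, so H_0 ≅ Z.
  H_1: rank ker ∂_1 − rank ∂_2 = (15 − 5) − 10 = 0, and ∂_2 has invariant factor 2 > 1, so H_1 ≅ Z/2Z.
  H_2: rank ker ∂_2 − rank ∂_3 = (10 − 10) − 0 = 0, and there is no ∂_3, so H_2 ≅ 0.

As a check, the Euler characteristic is 6 − 15 + 10 = 1, which agrees with 1 − 0 + 0 = 1.

H_0 ≅ Z,  H_1 ≅ Z/2Z,  H_2 = 0.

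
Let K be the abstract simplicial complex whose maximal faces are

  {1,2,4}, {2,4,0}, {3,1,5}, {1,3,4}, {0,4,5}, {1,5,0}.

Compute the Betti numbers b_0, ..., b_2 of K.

b_0 = 1, b_1 = 1, b_2 = 0.

Fix the vertex order 0 < 1 < 2 < 3 < 4 < 5 and write every simplex with vertices in increasing order. Then dim K = 2 and the simplices of K are:

  0-simplices (6): [0], [1], [2], [3], [4], [5]
  1-simplices (12): [0,1], [0,2], [0,4], [0,5], [1,2], [1,3], [1,4], [1,5], [2,4], [3,4], [3,5], [4,5]
  2-simplices (6): [0,1,5], [0,2,4], [0,4,5], [1,2,4], [1,3,4], [1,3,5]

Hence C_0 ≅ Z^6, C_1 ≅ Z^12, C_2 ≅ Z^6.

Boundary ∂_1: C_1 → C_0 sends each edge [p,q] (with p < q) to q − p.
The resulting 6×12 matrix has rank 5, and its Smith normal form has invariant factors (1,1,1,1,1).

Boundary ∂_2: C_2 → C_1 maps a triangle to the signed sum of its edges. For instance
  ∂[0,4,5] = [4,5] − [0,5] + [0,4],
  ∂[1,3,4] = [3,4] − [1,4] + [1,3].
The resulting 12×6 matrix has rank 6, and its Smith normal form has invariant factors (1,1,1,1,1,1).

From H_k ≅ ker(∂_k) / im(∂_{k+1}) we obtain:

  H_0: rank C_0 − rank ∂_1 = 6 − 5 = 1, and the invariant factors of ∂_1 are all 1, so H_0 = Z.
  H_1: rank ker ∂_1 − rank ∂_2 = (12 − 5) − 6 = 1, and the invariant factors of ∂_2 are all 1, so H_1 = Z.
  H_2: rank ker ∂_2 − rank ∂_3 = (6 − 6) − 0 = 0, and there is no ∂_3, so H_2 = 0.

Hence the Betti numbers are b_0 = 1, b_1 = 1, b_2 = 0.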